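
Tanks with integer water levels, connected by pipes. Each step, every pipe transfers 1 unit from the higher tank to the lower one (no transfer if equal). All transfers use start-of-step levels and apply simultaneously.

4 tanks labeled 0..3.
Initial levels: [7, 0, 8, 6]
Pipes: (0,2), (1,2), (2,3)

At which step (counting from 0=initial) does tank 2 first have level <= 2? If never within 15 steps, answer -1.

Answer: -1

Derivation:
Step 1: flows [2->0,2->1,2->3] -> levels [8 1 5 7]
Step 2: flows [0->2,2->1,3->2] -> levels [7 2 6 6]
Step 3: flows [0->2,2->1,2=3] -> levels [6 3 6 6]
Step 4: flows [0=2,2->1,2=3] -> levels [6 4 5 6]
Step 5: flows [0->2,2->1,3->2] -> levels [5 5 6 5]
Step 6: flows [2->0,2->1,2->3] -> levels [6 6 3 6]
Step 7: flows [0->2,1->2,3->2] -> levels [5 5 6 5]
  -> period-2 cycle (repeats step 5); tank 2 never drops to <=2
Tank 2 never reaches <=2 within 15 steps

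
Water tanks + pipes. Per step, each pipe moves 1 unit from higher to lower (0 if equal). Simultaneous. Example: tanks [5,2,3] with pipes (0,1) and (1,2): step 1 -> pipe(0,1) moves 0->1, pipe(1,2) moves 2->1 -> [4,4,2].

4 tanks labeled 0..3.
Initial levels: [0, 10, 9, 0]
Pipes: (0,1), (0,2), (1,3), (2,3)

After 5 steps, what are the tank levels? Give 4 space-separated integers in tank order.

Step 1: flows [1->0,2->0,1->3,2->3] -> levels [2 8 7 2]
Step 2: flows [1->0,2->0,1->3,2->3] -> levels [4 6 5 4]
Step 3: flows [1->0,2->0,1->3,2->3] -> levels [6 4 3 6]
Step 4: flows [0->1,0->2,3->1,3->2] -> levels [4 6 5 4]
  -> period-2 cycle: step 4 state = step 2 state
  -> state at step 5: (5-2) mod 2 = 1, same as step 3 -> [6 4 3 6]

Answer: 6 4 3 6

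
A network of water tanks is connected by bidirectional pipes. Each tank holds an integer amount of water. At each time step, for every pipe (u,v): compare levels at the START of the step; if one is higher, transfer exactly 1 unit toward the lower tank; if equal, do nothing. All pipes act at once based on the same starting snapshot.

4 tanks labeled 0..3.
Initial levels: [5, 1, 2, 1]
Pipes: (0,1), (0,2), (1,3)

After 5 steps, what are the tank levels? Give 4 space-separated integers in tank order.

Answer: 3 1 2 3

Derivation:
Step 1: flows [0->1,0->2,1=3] -> levels [3 2 3 1]
Step 2: flows [0->1,0=2,1->3] -> levels [2 2 3 2]
Step 3: flows [0=1,2->0,1=3] -> levels [3 2 2 2]
Step 4: flows [0->1,0->2,1=3] -> levels [1 3 3 2]
Step 5: flows [1->0,2->0,1->3] -> levels [3 1 2 3]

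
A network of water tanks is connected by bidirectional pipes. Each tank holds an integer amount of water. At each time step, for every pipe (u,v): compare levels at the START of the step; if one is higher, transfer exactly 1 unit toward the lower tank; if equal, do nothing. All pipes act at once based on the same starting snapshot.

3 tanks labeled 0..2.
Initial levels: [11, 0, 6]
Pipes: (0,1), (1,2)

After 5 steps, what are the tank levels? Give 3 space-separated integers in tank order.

Answer: 6 6 5

Derivation:
Step 1: flows [0->1,2->1] -> levels [10 2 5]
Step 2: flows [0->1,2->1] -> levels [9 4 4]
Step 3: flows [0->1,1=2] -> levels [8 5 4]
Step 4: flows [0->1,1->2] -> levels [7 5 5]
Step 5: flows [0->1,1=2] -> levels [6 6 5]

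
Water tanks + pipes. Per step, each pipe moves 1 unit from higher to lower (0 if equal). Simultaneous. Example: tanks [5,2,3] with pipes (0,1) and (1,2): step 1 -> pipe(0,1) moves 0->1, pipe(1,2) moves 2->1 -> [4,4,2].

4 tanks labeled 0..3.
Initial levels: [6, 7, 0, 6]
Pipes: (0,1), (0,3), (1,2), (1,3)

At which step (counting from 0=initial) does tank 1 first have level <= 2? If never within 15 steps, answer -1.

Answer: -1

Derivation:
Step 1: flows [1->0,0=3,1->2,1->3] -> levels [7 4 1 7]
Step 2: flows [0->1,0=3,1->2,3->1] -> levels [6 5 2 6]
Step 3: flows [0->1,0=3,1->2,3->1] -> levels [5 6 3 5]
Step 4: flows [1->0,0=3,1->2,1->3] -> levels [6 3 4 6]
Step 5: flows [0->1,0=3,2->1,3->1] -> levels [5 6 3 5]
  -> period-2 cycle (repeats step 3); tank 1 never drops to <=2
Tank 1 never reaches <=2 within 15 steps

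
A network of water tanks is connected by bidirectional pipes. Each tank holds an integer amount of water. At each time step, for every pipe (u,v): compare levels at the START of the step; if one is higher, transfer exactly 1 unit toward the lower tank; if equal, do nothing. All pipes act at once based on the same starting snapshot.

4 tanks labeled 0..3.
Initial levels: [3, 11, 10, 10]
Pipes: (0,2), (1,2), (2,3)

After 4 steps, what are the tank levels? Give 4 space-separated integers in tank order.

Step 1: flows [2->0,1->2,2=3] -> levels [4 10 10 10]
Step 2: flows [2->0,1=2,2=3] -> levels [5 10 9 10]
Step 3: flows [2->0,1->2,3->2] -> levels [6 9 10 9]
Step 4: flows [2->0,2->1,2->3] -> levels [7 10 7 10]

Answer: 7 10 7 10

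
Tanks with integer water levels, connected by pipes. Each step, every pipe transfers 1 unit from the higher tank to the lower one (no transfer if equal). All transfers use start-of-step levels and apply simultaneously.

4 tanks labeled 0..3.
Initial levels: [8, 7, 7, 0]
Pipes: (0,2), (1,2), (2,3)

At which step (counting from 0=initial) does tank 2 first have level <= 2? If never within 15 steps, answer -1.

Step 1: flows [0->2,1=2,2->3] -> levels [7 7 7 1]
Step 2: flows [0=2,1=2,2->3] -> levels [7 7 6 2]
Step 3: flows [0->2,1->2,2->3] -> levels [6 6 7 3]
Step 4: flows [2->0,2->1,2->3] -> levels [7 7 4 4]
Step 5: flows [0->2,1->2,2=3] -> levels [6 6 6 4]
Step 6: flows [0=2,1=2,2->3] -> levels [6 6 5 5]
Step 7: flows [0->2,1->2,2=3] -> levels [5 5 7 5]
Step 8: flows [2->0,2->1,2->3] -> levels [6 6 4 6]
Step 9: flows [0->2,1->2,3->2] -> levels [5 5 7 5]
  -> period-2 cycle (repeats step 7); tank 2 never drops to <=2
Tank 2 never reaches <=2 within 15 steps

Answer: -1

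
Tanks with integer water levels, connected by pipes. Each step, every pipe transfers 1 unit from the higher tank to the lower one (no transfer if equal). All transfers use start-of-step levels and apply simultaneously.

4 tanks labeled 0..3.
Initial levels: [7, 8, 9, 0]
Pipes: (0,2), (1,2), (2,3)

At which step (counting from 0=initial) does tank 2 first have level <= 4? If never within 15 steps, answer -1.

Step 1: flows [2->0,2->1,2->3] -> levels [8 9 6 1]
Step 2: flows [0->2,1->2,2->3] -> levels [7 8 7 2]
Step 3: flows [0=2,1->2,2->3] -> levels [7 7 7 3]
Step 4: flows [0=2,1=2,2->3] -> levels [7 7 6 4]
Step 5: flows [0->2,1->2,2->3] -> levels [6 6 7 5]
Step 6: flows [2->0,2->1,2->3] -> levels [7 7 4 6]
Tank 2 first reaches <=4 at step 6

Answer: 6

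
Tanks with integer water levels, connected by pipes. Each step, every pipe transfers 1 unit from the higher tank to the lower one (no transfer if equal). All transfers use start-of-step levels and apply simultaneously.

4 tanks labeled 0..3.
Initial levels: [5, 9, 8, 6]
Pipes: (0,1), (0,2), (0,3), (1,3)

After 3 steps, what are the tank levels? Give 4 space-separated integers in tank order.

Answer: 8 7 7 6

Derivation:
Step 1: flows [1->0,2->0,3->0,1->3] -> levels [8 7 7 6]
Step 2: flows [0->1,0->2,0->3,1->3] -> levels [5 7 8 8]
Step 3: flows [1->0,2->0,3->0,3->1] -> levels [8 7 7 6]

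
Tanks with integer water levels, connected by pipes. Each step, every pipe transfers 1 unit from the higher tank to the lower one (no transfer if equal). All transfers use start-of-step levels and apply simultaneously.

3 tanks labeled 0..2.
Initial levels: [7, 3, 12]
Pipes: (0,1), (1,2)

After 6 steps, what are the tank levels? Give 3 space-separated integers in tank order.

Step 1: flows [0->1,2->1] -> levels [6 5 11]
Step 2: flows [0->1,2->1] -> levels [5 7 10]
Step 3: flows [1->0,2->1] -> levels [6 7 9]
Step 4: flows [1->0,2->1] -> levels [7 7 8]
Step 5: flows [0=1,2->1] -> levels [7 8 7]
Step 6: flows [1->0,1->2] -> levels [8 6 8]

Answer: 8 6 8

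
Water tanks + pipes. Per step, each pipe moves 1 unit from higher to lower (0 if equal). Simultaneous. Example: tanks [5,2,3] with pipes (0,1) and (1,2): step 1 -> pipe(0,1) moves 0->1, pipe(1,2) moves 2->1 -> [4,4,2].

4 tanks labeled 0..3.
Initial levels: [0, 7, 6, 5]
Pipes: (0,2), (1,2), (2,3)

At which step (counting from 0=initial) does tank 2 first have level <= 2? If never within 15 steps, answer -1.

Step 1: flows [2->0,1->2,2->3] -> levels [1 6 5 6]
Step 2: flows [2->0,1->2,3->2] -> levels [2 5 6 5]
Step 3: flows [2->0,2->1,2->3] -> levels [3 6 3 6]
Step 4: flows [0=2,1->2,3->2] -> levels [3 5 5 5]
Step 5: flows [2->0,1=2,2=3] -> levels [4 5 4 5]
Step 6: flows [0=2,1->2,3->2] -> levels [4 4 6 4]
Step 7: flows [2->0,2->1,2->3] -> levels [5 5 3 5]
Step 8: flows [0->2,1->2,3->2] -> levels [4 4 6 4]
  -> period-2 cycle (repeats step 6); tank 2 never drops to <=2
Tank 2 never reaches <=2 within 15 steps

Answer: -1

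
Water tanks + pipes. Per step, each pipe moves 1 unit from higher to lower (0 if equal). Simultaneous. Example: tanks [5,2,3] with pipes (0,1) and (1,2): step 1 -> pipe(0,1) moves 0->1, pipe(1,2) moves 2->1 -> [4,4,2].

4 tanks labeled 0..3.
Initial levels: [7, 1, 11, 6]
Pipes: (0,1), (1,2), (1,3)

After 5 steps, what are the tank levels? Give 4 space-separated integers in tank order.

Step 1: flows [0->1,2->1,3->1] -> levels [6 4 10 5]
Step 2: flows [0->1,2->1,3->1] -> levels [5 7 9 4]
Step 3: flows [1->0,2->1,1->3] -> levels [6 6 8 5]
Step 4: flows [0=1,2->1,1->3] -> levels [6 6 7 6]
Step 5: flows [0=1,2->1,1=3] -> levels [6 7 6 6]

Answer: 6 7 6 6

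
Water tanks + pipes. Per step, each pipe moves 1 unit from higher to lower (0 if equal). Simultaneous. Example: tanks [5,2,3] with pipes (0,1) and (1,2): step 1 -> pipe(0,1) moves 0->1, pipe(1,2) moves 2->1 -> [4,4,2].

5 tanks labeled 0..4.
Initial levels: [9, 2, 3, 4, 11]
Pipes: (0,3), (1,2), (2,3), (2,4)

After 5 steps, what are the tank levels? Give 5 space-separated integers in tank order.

Step 1: flows [0->3,2->1,3->2,4->2] -> levels [8 3 4 4 10]
Step 2: flows [0->3,2->1,2=3,4->2] -> levels [7 4 4 5 9]
Step 3: flows [0->3,1=2,3->2,4->2] -> levels [6 4 6 5 8]
Step 4: flows [0->3,2->1,2->3,4->2] -> levels [5 5 5 7 7]
Step 5: flows [3->0,1=2,3->2,4->2] -> levels [6 5 7 5 6]

Answer: 6 5 7 5 6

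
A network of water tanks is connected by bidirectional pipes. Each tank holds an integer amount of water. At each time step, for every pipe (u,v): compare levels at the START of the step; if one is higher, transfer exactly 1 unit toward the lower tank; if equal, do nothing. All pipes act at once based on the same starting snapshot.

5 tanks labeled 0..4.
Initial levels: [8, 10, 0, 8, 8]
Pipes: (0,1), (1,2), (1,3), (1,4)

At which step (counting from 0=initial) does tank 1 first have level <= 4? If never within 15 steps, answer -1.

Step 1: flows [1->0,1->2,1->3,1->4] -> levels [9 6 1 9 9]
Step 2: flows [0->1,1->2,3->1,4->1] -> levels [8 8 2 8 8]
Step 3: flows [0=1,1->2,1=3,1=4] -> levels [8 7 3 8 8]
Step 4: flows [0->1,1->2,3->1,4->1] -> levels [7 9 4 7 7]
Step 5: flows [1->0,1->2,1->3,1->4] -> levels [8 5 5 8 8]
Step 6: flows [0->1,1=2,3->1,4->1] -> levels [7 8 5 7 7]
Step 7: flows [1->0,1->2,1->3,1->4] -> levels [8 4 6 8 8]
Tank 1 first reaches <=4 at step 7

Answer: 7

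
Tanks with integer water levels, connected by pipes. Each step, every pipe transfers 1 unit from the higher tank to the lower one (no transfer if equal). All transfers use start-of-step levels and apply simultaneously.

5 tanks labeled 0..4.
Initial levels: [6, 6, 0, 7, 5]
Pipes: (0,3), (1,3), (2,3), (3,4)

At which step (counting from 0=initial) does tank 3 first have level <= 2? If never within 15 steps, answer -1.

Answer: 4

Derivation:
Step 1: flows [3->0,3->1,3->2,3->4] -> levels [7 7 1 3 6]
Step 2: flows [0->3,1->3,3->2,4->3] -> levels [6 6 2 5 5]
Step 3: flows [0->3,1->3,3->2,3=4] -> levels [5 5 3 6 5]
Step 4: flows [3->0,3->1,3->2,3->4] -> levels [6 6 4 2 6]
Tank 3 first reaches <=2 at step 4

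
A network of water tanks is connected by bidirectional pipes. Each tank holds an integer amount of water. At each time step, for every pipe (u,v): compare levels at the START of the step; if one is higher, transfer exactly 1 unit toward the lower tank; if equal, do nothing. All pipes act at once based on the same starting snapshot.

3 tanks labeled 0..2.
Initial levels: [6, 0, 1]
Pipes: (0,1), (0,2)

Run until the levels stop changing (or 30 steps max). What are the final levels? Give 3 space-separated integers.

Step 1: flows [0->1,0->2] -> levels [4 1 2]
Step 2: flows [0->1,0->2] -> levels [2 2 3]
Step 3: flows [0=1,2->0] -> levels [3 2 2]
Step 4: flows [0->1,0->2] -> levels [1 3 3]
Step 5: flows [1->0,2->0] -> levels [3 2 2]
  -> period-2 cycle: step 5 state = step 3 state; never stabilizes
  -> state at step 30: (30-3) mod 2 = 1, same as step 4 -> [1 3 3]

Answer: 1 3 3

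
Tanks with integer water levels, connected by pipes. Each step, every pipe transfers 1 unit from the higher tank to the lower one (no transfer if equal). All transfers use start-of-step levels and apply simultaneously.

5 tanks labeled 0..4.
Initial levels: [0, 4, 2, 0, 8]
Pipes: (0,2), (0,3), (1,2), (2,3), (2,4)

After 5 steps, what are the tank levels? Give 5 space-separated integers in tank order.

Answer: 2 2 5 2 3

Derivation:
Step 1: flows [2->0,0=3,1->2,2->3,4->2] -> levels [1 3 2 1 7]
Step 2: flows [2->0,0=3,1->2,2->3,4->2] -> levels [2 2 2 2 6]
Step 3: flows [0=2,0=3,1=2,2=3,4->2] -> levels [2 2 3 2 5]
Step 4: flows [2->0,0=3,2->1,2->3,4->2] -> levels [3 3 1 3 4]
Step 5: flows [0->2,0=3,1->2,3->2,4->2] -> levels [2 2 5 2 3]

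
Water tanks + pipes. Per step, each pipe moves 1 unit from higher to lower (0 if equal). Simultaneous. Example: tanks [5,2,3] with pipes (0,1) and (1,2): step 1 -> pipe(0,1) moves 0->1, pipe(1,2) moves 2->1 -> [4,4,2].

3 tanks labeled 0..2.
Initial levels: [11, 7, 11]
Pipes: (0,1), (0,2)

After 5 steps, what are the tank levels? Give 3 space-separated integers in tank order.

Step 1: flows [0->1,0=2] -> levels [10 8 11]
Step 2: flows [0->1,2->0] -> levels [10 9 10]
Step 3: flows [0->1,0=2] -> levels [9 10 10]
Step 4: flows [1->0,2->0] -> levels [11 9 9]
Step 5: flows [0->1,0->2] -> levels [9 10 10]

Answer: 9 10 10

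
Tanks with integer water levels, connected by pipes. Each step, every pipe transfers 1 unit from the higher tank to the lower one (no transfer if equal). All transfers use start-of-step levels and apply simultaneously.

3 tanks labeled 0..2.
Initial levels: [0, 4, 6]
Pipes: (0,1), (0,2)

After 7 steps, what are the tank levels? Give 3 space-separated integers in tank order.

Answer: 2 4 4

Derivation:
Step 1: flows [1->0,2->0] -> levels [2 3 5]
Step 2: flows [1->0,2->0] -> levels [4 2 4]
Step 3: flows [0->1,0=2] -> levels [3 3 4]
Step 4: flows [0=1,2->0] -> levels [4 3 3]
Step 5: flows [0->1,0->2] -> levels [2 4 4]
Step 6: flows [1->0,2->0] -> levels [4 3 3]
  -> period-2 cycle: step 6 state = step 4 state
  -> state at step 7: (7-4) mod 2 = 1, same as step 5 -> [2 4 4]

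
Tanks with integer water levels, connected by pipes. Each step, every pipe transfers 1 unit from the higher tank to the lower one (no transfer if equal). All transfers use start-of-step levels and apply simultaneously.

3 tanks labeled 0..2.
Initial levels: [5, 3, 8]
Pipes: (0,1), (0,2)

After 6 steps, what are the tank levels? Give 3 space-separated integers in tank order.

Answer: 4 6 6

Derivation:
Step 1: flows [0->1,2->0] -> levels [5 4 7]
Step 2: flows [0->1,2->0] -> levels [5 5 6]
Step 3: flows [0=1,2->0] -> levels [6 5 5]
Step 4: flows [0->1,0->2] -> levels [4 6 6]
Step 5: flows [1->0,2->0] -> levels [6 5 5]
  -> period-2 cycle: step 5 state = step 3 state
  -> state at step 6: (6-3) mod 2 = 1, same as step 4 -> [4 6 6]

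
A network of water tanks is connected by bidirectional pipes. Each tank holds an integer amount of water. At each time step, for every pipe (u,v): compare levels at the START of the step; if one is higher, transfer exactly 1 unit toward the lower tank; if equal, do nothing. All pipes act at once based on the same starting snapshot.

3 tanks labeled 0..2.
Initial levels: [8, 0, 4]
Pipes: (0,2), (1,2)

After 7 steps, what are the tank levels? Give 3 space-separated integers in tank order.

Answer: 4 4 4

Derivation:
Step 1: flows [0->2,2->1] -> levels [7 1 4]
Step 2: flows [0->2,2->1] -> levels [6 2 4]
Step 3: flows [0->2,2->1] -> levels [5 3 4]
Step 4: flows [0->2,2->1] -> levels [4 4 4]
Step 5: flows [0=2,1=2] -> levels [4 4 4]
  -> stable; steps 6..7 unchanged -> [4 4 4]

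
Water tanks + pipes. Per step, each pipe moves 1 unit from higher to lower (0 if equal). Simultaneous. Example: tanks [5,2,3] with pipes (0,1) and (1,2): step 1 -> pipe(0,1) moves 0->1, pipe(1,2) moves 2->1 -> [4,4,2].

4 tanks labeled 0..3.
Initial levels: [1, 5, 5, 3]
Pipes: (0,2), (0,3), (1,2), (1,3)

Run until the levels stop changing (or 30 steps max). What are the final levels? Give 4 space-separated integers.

Step 1: flows [2->0,3->0,1=2,1->3] -> levels [3 4 4 3]
Step 2: flows [2->0,0=3,1=2,1->3] -> levels [4 3 3 4]
Step 3: flows [0->2,0=3,1=2,3->1] -> levels [3 4 4 3]
  -> period-2 cycle: step 3 state = step 1 state; never stabilizes
  -> state at step 30: (30-1) mod 2 = 1, same as step 2 -> [4 3 3 4]

Answer: 4 3 3 4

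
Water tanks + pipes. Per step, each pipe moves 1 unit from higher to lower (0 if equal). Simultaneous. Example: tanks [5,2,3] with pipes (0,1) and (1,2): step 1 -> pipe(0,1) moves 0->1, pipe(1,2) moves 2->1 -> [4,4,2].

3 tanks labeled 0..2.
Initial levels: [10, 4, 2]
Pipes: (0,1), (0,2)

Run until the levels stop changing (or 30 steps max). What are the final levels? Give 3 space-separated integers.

Step 1: flows [0->1,0->2] -> levels [8 5 3]
Step 2: flows [0->1,0->2] -> levels [6 6 4]
Step 3: flows [0=1,0->2] -> levels [5 6 5]
Step 4: flows [1->0,0=2] -> levels [6 5 5]
Step 5: flows [0->1,0->2] -> levels [4 6 6]
Step 6: flows [1->0,2->0] -> levels [6 5 5]
  -> period-2 cycle: step 6 state = step 4 state; never stabilizes
  -> state at step 30: (30-4) mod 2 = 0, same as step 4 -> [6 5 5]

Answer: 6 5 5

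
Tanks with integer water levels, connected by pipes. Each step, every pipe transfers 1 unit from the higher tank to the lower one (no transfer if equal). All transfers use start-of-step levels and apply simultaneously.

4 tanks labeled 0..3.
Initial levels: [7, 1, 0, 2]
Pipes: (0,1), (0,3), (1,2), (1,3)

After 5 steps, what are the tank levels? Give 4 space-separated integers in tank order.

Answer: 2 4 2 2

Derivation:
Step 1: flows [0->1,0->3,1->2,3->1] -> levels [5 2 1 2]
Step 2: flows [0->1,0->3,1->2,1=3] -> levels [3 2 2 3]
Step 3: flows [0->1,0=3,1=2,3->1] -> levels [2 4 2 2]
Step 4: flows [1->0,0=3,1->2,1->3] -> levels [3 1 3 3]
Step 5: flows [0->1,0=3,2->1,3->1] -> levels [2 4 2 2]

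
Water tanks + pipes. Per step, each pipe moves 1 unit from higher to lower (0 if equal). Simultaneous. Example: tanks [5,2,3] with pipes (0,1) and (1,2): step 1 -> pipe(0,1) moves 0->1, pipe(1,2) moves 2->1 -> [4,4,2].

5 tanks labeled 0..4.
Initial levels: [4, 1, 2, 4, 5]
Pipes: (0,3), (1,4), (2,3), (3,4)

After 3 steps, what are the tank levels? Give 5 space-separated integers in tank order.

Step 1: flows [0=3,4->1,3->2,4->3] -> levels [4 2 3 4 3]
Step 2: flows [0=3,4->1,3->2,3->4] -> levels [4 3 4 2 3]
Step 3: flows [0->3,1=4,2->3,4->3] -> levels [3 3 3 5 2]

Answer: 3 3 3 5 2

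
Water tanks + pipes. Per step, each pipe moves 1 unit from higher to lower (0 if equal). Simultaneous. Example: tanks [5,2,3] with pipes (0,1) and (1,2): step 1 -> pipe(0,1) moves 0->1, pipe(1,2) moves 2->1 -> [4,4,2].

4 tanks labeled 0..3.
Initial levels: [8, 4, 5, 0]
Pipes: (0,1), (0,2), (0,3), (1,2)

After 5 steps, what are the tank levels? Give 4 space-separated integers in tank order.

Step 1: flows [0->1,0->2,0->3,2->1] -> levels [5 6 5 1]
Step 2: flows [1->0,0=2,0->3,1->2] -> levels [5 4 6 2]
Step 3: flows [0->1,2->0,0->3,2->1] -> levels [4 6 4 3]
Step 4: flows [1->0,0=2,0->3,1->2] -> levels [4 4 5 4]
Step 5: flows [0=1,2->0,0=3,2->1] -> levels [5 5 3 4]

Answer: 5 5 3 4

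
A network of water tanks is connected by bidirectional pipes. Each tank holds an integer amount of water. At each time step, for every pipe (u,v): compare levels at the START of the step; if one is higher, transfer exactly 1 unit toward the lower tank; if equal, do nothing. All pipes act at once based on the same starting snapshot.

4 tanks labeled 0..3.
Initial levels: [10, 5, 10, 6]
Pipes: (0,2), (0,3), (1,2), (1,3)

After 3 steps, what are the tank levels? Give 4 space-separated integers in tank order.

Step 1: flows [0=2,0->3,2->1,3->1] -> levels [9 7 9 6]
Step 2: flows [0=2,0->3,2->1,1->3] -> levels [8 7 8 8]
Step 3: flows [0=2,0=3,2->1,3->1] -> levels [8 9 7 7]

Answer: 8 9 7 7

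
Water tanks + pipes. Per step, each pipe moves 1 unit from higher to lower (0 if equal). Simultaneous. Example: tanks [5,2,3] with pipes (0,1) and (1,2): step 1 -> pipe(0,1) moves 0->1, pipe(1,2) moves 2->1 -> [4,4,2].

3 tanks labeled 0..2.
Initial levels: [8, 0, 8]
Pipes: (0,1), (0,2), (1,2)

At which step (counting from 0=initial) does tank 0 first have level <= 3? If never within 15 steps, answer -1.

Step 1: flows [0->1,0=2,2->1] -> levels [7 2 7]
Step 2: flows [0->1,0=2,2->1] -> levels [6 4 6]
Step 3: flows [0->1,0=2,2->1] -> levels [5 6 5]
Step 4: flows [1->0,0=2,1->2] -> levels [6 4 6]
  -> period-2 cycle (repeats step 2); tank 0 never drops to <=3
Tank 0 never reaches <=3 within 15 steps

Answer: -1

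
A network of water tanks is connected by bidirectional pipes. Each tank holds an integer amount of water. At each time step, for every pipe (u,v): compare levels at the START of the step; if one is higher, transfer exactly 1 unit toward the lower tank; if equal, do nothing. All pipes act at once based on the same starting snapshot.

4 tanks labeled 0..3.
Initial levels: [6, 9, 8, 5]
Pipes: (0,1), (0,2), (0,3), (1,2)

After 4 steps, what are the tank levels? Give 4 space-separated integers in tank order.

Step 1: flows [1->0,2->0,0->3,1->2] -> levels [7 7 8 6]
Step 2: flows [0=1,2->0,0->3,2->1] -> levels [7 8 6 7]
Step 3: flows [1->0,0->2,0=3,1->2] -> levels [7 6 8 7]
Step 4: flows [0->1,2->0,0=3,2->1] -> levels [7 8 6 7]

Answer: 7 8 6 7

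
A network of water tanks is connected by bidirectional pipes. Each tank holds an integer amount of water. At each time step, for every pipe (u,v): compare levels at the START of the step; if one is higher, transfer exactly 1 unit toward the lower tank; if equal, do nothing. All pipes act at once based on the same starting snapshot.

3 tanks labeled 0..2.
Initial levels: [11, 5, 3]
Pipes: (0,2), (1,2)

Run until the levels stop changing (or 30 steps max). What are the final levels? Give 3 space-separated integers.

Step 1: flows [0->2,1->2] -> levels [10 4 5]
Step 2: flows [0->2,2->1] -> levels [9 5 5]
Step 3: flows [0->2,1=2] -> levels [8 5 6]
Step 4: flows [0->2,2->1] -> levels [7 6 6]
Step 5: flows [0->2,1=2] -> levels [6 6 7]
Step 6: flows [2->0,2->1] -> levels [7 7 5]
Step 7: flows [0->2,1->2] -> levels [6 6 7]
  -> period-2 cycle: step 7 state = step 5 state; never stabilizes
  -> state at step 30: (30-5) mod 2 = 1, same as step 6 -> [7 7 5]

Answer: 7 7 5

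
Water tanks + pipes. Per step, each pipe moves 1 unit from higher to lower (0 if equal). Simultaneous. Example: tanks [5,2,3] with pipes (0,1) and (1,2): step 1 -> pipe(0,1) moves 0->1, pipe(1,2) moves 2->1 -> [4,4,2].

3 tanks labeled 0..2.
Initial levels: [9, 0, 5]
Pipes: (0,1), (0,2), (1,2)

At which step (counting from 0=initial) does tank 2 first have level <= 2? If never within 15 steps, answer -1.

Answer: -1

Derivation:
Step 1: flows [0->1,0->2,2->1] -> levels [7 2 5]
Step 2: flows [0->1,0->2,2->1] -> levels [5 4 5]
Step 3: flows [0->1,0=2,2->1] -> levels [4 6 4]
Step 4: flows [1->0,0=2,1->2] -> levels [5 4 5]
  -> period-2 cycle (repeats step 2); tank 2 never drops to <=2
Tank 2 never reaches <=2 within 15 steps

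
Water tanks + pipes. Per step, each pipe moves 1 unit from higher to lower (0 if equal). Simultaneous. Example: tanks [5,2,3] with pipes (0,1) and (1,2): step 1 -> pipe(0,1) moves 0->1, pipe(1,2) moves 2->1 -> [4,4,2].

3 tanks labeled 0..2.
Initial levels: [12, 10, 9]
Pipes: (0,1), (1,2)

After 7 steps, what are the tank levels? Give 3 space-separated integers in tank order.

Answer: 11 9 11

Derivation:
Step 1: flows [0->1,1->2] -> levels [11 10 10]
Step 2: flows [0->1,1=2] -> levels [10 11 10]
Step 3: flows [1->0,1->2] -> levels [11 9 11]
Step 4: flows [0->1,2->1] -> levels [10 11 10]
  -> period-2 cycle: step 4 state = step 2 state
  -> state at step 7: (7-2) mod 2 = 1, same as step 3 -> [11 9 11]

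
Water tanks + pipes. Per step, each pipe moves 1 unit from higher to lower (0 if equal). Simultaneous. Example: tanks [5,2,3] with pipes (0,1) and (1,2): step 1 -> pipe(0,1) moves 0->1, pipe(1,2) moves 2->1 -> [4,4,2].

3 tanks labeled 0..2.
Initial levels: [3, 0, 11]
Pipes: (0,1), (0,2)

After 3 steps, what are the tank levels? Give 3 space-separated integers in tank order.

Step 1: flows [0->1,2->0] -> levels [3 1 10]
Step 2: flows [0->1,2->0] -> levels [3 2 9]
Step 3: flows [0->1,2->0] -> levels [3 3 8]

Answer: 3 3 8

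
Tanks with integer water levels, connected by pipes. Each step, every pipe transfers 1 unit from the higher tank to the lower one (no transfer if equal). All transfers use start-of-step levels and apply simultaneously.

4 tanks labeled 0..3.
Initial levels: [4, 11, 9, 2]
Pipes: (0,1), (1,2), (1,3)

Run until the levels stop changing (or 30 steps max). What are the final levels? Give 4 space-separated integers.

Step 1: flows [1->0,1->2,1->3] -> levels [5 8 10 3]
Step 2: flows [1->0,2->1,1->3] -> levels [6 7 9 4]
Step 3: flows [1->0,2->1,1->3] -> levels [7 6 8 5]
Step 4: flows [0->1,2->1,1->3] -> levels [6 7 7 6]
Step 5: flows [1->0,1=2,1->3] -> levels [7 5 7 7]
Step 6: flows [0->1,2->1,3->1] -> levels [6 8 6 6]
Step 7: flows [1->0,1->2,1->3] -> levels [7 5 7 7]
  -> period-2 cycle: step 7 state = step 5 state; never stabilizes
  -> state at step 30: (30-5) mod 2 = 1, same as step 6 -> [6 8 6 6]

Answer: 6 8 6 6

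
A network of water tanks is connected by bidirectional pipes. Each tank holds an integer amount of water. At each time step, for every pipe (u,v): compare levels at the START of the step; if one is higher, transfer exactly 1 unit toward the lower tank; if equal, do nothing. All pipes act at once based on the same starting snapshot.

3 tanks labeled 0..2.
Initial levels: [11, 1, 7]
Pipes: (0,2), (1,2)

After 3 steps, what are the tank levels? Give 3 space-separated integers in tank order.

Answer: 8 4 7

Derivation:
Step 1: flows [0->2,2->1] -> levels [10 2 7]
Step 2: flows [0->2,2->1] -> levels [9 3 7]
Step 3: flows [0->2,2->1] -> levels [8 4 7]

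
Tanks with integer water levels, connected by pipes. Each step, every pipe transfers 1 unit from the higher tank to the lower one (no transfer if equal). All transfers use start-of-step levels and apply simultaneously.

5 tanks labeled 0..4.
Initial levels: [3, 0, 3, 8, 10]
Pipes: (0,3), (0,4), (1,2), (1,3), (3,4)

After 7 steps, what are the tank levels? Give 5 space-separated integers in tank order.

Answer: 4 4 5 5 6

Derivation:
Step 1: flows [3->0,4->0,2->1,3->1,4->3] -> levels [5 2 2 7 8]
Step 2: flows [3->0,4->0,1=2,3->1,4->3] -> levels [7 3 2 6 6]
Step 3: flows [0->3,0->4,1->2,3->1,3=4] -> levels [5 3 3 6 7]
Step 4: flows [3->0,4->0,1=2,3->1,4->3] -> levels [7 4 3 5 5]
Step 5: flows [0->3,0->4,1->2,3->1,3=4] -> levels [5 4 4 5 6]
Step 6: flows [0=3,4->0,1=2,3->1,4->3] -> levels [6 5 4 5 4]
Step 7: flows [0->3,0->4,1->2,1=3,3->4] -> levels [4 4 5 5 6]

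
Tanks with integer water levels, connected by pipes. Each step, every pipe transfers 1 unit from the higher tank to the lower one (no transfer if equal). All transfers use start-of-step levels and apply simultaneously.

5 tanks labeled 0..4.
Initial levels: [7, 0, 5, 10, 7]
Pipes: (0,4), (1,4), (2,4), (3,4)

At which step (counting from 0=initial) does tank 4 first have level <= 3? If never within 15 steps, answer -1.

Answer: 5

Derivation:
Step 1: flows [0=4,4->1,4->2,3->4] -> levels [7 1 6 9 6]
Step 2: flows [0->4,4->1,2=4,3->4] -> levels [6 2 6 8 7]
Step 3: flows [4->0,4->1,4->2,3->4] -> levels [7 3 7 7 5]
Step 4: flows [0->4,4->1,2->4,3->4] -> levels [6 4 6 6 7]
Step 5: flows [4->0,4->1,4->2,4->3] -> levels [7 5 7 7 3]
Tank 4 first reaches <=3 at step 5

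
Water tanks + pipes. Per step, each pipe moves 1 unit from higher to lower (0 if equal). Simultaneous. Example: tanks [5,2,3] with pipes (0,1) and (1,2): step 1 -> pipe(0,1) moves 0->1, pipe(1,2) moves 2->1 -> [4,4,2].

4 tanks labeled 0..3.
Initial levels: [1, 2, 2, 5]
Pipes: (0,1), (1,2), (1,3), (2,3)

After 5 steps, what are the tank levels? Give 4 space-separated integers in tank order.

Answer: 3 1 3 3

Derivation:
Step 1: flows [1->0,1=2,3->1,3->2] -> levels [2 2 3 3]
Step 2: flows [0=1,2->1,3->1,2=3] -> levels [2 4 2 2]
Step 3: flows [1->0,1->2,1->3,2=3] -> levels [3 1 3 3]
Step 4: flows [0->1,2->1,3->1,2=3] -> levels [2 4 2 2]
  -> period-2 cycle: step 4 state = step 2 state
  -> state at step 5: (5-2) mod 2 = 1, same as step 3 -> [3 1 3 3]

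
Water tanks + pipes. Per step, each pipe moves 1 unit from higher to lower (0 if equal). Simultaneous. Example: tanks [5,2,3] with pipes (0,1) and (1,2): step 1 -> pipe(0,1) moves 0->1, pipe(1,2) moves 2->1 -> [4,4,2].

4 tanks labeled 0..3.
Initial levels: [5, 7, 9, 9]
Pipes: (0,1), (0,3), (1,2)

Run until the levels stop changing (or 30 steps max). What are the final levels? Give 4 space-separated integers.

Answer: 8 8 7 7

Derivation:
Step 1: flows [1->0,3->0,2->1] -> levels [7 7 8 8]
Step 2: flows [0=1,3->0,2->1] -> levels [8 8 7 7]
Step 3: flows [0=1,0->3,1->2] -> levels [7 7 8 8]
  -> period-2 cycle: step 3 state = step 1 state; never stabilizes
  -> state at step 30: (30-1) mod 2 = 1, same as step 2 -> [8 8 7 7]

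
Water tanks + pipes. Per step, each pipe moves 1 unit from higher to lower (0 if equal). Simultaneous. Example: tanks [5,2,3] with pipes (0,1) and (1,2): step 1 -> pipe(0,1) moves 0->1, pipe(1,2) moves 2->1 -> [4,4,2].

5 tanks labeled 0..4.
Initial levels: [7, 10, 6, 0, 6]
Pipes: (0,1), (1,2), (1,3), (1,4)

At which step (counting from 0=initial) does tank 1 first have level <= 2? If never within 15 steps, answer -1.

Answer: -1

Derivation:
Step 1: flows [1->0,1->2,1->3,1->4] -> levels [8 6 7 1 7]
Step 2: flows [0->1,2->1,1->3,4->1] -> levels [7 8 6 2 6]
Step 3: flows [1->0,1->2,1->3,1->4] -> levels [8 4 7 3 7]
Step 4: flows [0->1,2->1,1->3,4->1] -> levels [7 6 6 4 6]
Step 5: flows [0->1,1=2,1->3,1=4] -> levels [6 6 6 5 6]
Step 6: flows [0=1,1=2,1->3,1=4] -> levels [6 5 6 6 6]
Step 7: flows [0->1,2->1,3->1,4->1] -> levels [5 9 5 5 5]
Step 8: flows [1->0,1->2,1->3,1->4] -> levels [6 5 6 6 6]
  -> period-2 cycle (repeats step 6); tank 1 never drops to <=2
Tank 1 never reaches <=2 within 15 steps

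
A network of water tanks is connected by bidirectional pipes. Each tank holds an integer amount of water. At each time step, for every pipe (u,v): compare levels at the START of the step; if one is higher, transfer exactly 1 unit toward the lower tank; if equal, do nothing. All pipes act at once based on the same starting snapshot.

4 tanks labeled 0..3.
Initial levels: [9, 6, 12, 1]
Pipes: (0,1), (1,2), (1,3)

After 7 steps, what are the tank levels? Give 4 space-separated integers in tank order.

Answer: 8 5 8 7

Derivation:
Step 1: flows [0->1,2->1,1->3] -> levels [8 7 11 2]
Step 2: flows [0->1,2->1,1->3] -> levels [7 8 10 3]
Step 3: flows [1->0,2->1,1->3] -> levels [8 7 9 4]
Step 4: flows [0->1,2->1,1->3] -> levels [7 8 8 5]
Step 5: flows [1->0,1=2,1->3] -> levels [8 6 8 6]
Step 6: flows [0->1,2->1,1=3] -> levels [7 8 7 6]
Step 7: flows [1->0,1->2,1->3] -> levels [8 5 8 7]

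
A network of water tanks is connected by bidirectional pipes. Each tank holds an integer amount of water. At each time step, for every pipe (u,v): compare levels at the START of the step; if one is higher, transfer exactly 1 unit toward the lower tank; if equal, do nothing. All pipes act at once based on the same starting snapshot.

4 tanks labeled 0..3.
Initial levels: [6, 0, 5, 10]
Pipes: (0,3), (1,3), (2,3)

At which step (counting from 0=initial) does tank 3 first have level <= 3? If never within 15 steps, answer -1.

Answer: 6

Derivation:
Step 1: flows [3->0,3->1,3->2] -> levels [7 1 6 7]
Step 2: flows [0=3,3->1,3->2] -> levels [7 2 7 5]
Step 3: flows [0->3,3->1,2->3] -> levels [6 3 6 6]
Step 4: flows [0=3,3->1,2=3] -> levels [6 4 6 5]
Step 5: flows [0->3,3->1,2->3] -> levels [5 5 5 6]
Step 6: flows [3->0,3->1,3->2] -> levels [6 6 6 3]
Tank 3 first reaches <=3 at step 6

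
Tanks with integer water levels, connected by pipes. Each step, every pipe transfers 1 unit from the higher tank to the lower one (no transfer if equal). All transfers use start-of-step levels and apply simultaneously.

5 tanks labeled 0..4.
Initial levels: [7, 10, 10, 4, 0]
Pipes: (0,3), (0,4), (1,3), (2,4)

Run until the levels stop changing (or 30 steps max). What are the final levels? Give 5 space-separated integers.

Answer: 7 7 7 5 5

Derivation:
Step 1: flows [0->3,0->4,1->3,2->4] -> levels [5 9 9 6 2]
Step 2: flows [3->0,0->4,1->3,2->4] -> levels [5 8 8 6 4]
Step 3: flows [3->0,0->4,1->3,2->4] -> levels [5 7 7 6 6]
Step 4: flows [3->0,4->0,1->3,2->4] -> levels [7 6 6 6 6]
Step 5: flows [0->3,0->4,1=3,2=4] -> levels [5 6 6 7 7]
Step 6: flows [3->0,4->0,3->1,4->2] -> levels [7 7 7 5 5]
Step 7: flows [0->3,0->4,1->3,2->4] -> levels [5 6 6 7 7]
  -> period-2 cycle: step 7 state = step 5 state; never stabilizes
  -> state at step 30: (30-5) mod 2 = 1, same as step 6 -> [7 7 7 5 5]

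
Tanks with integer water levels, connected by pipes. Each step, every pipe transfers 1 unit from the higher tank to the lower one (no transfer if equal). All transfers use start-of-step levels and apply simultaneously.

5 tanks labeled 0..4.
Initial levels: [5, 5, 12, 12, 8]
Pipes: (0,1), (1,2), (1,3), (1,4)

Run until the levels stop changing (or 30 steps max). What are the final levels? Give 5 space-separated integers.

Step 1: flows [0=1,2->1,3->1,4->1] -> levels [5 8 11 11 7]
Step 2: flows [1->0,2->1,3->1,1->4] -> levels [6 8 10 10 8]
Step 3: flows [1->0,2->1,3->1,1=4] -> levels [7 9 9 9 8]
Step 4: flows [1->0,1=2,1=3,1->4] -> levels [8 7 9 9 9]
Step 5: flows [0->1,2->1,3->1,4->1] -> levels [7 11 8 8 8]
Step 6: flows [1->0,1->2,1->3,1->4] -> levels [8 7 9 9 9]
  -> period-2 cycle: step 6 state = step 4 state; never stabilizes
  -> state at step 30: (30-4) mod 2 = 0, same as step 4 -> [8 7 9 9 9]

Answer: 8 7 9 9 9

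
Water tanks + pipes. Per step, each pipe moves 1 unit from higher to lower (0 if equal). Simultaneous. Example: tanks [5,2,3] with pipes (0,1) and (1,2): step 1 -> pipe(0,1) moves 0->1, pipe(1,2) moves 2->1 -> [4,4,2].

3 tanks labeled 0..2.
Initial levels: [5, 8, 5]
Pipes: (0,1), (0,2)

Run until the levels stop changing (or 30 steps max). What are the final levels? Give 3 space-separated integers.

Step 1: flows [1->0,0=2] -> levels [6 7 5]
Step 2: flows [1->0,0->2] -> levels [6 6 6]
Step 3: flows [0=1,0=2] -> levels [6 6 6]
  -> stable (no change)

Answer: 6 6 6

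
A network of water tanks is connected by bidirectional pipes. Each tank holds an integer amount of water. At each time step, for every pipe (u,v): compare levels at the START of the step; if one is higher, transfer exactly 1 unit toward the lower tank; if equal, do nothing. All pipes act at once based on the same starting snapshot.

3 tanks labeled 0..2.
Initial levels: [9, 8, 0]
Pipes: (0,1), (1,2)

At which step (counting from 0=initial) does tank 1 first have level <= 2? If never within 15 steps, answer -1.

Answer: -1

Derivation:
Step 1: flows [0->1,1->2] -> levels [8 8 1]
Step 2: flows [0=1,1->2] -> levels [8 7 2]
Step 3: flows [0->1,1->2] -> levels [7 7 3]
Step 4: flows [0=1,1->2] -> levels [7 6 4]
Step 5: flows [0->1,1->2] -> levels [6 6 5]
Step 6: flows [0=1,1->2] -> levels [6 5 6]
Step 7: flows [0->1,2->1] -> levels [5 7 5]
Step 8: flows [1->0,1->2] -> levels [6 5 6]
  -> period-2 cycle (repeats step 6); tank 1 never drops to <=2
Tank 1 never reaches <=2 within 15 steps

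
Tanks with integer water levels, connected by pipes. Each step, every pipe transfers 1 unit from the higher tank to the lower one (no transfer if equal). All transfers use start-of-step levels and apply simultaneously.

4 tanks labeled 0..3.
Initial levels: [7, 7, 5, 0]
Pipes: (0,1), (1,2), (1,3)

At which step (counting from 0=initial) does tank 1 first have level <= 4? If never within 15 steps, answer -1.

Step 1: flows [0=1,1->2,1->3] -> levels [7 5 6 1]
Step 2: flows [0->1,2->1,1->3] -> levels [6 6 5 2]
Step 3: flows [0=1,1->2,1->3] -> levels [6 4 6 3]
Tank 1 first reaches <=4 at step 3

Answer: 3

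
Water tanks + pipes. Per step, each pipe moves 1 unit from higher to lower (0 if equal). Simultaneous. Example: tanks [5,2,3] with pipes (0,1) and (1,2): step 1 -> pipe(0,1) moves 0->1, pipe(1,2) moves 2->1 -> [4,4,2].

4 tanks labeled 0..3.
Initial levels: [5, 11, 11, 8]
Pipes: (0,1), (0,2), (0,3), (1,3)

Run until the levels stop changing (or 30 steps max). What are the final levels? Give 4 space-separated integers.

Step 1: flows [1->0,2->0,3->0,1->3] -> levels [8 9 10 8]
Step 2: flows [1->0,2->0,0=3,1->3] -> levels [10 7 9 9]
Step 3: flows [0->1,0->2,0->3,3->1] -> levels [7 9 10 9]
Step 4: flows [1->0,2->0,3->0,1=3] -> levels [10 8 9 8]
Step 5: flows [0->1,0->2,0->3,1=3] -> levels [7 9 10 9]
  -> period-2 cycle: step 5 state = step 3 state; never stabilizes
  -> state at step 30: (30-3) mod 2 = 1, same as step 4 -> [10 8 9 8]

Answer: 10 8 9 8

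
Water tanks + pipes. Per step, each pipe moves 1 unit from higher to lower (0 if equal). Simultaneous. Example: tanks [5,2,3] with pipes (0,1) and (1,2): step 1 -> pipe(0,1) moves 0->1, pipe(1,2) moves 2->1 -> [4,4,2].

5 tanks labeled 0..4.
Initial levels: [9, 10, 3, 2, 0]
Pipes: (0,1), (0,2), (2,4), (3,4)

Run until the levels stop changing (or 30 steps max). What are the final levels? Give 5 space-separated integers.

Answer: 4 6 6 5 3

Derivation:
Step 1: flows [1->0,0->2,2->4,3->4] -> levels [9 9 3 1 2]
Step 2: flows [0=1,0->2,2->4,4->3] -> levels [8 9 3 2 2]
Step 3: flows [1->0,0->2,2->4,3=4] -> levels [8 8 3 2 3]
Step 4: flows [0=1,0->2,2=4,4->3] -> levels [7 8 4 3 2]
Step 5: flows [1->0,0->2,2->4,3->4] -> levels [7 7 4 2 4]
Step 6: flows [0=1,0->2,2=4,4->3] -> levels [6 7 5 3 3]
Step 7: flows [1->0,0->2,2->4,3=4] -> levels [6 6 5 3 4]
Step 8: flows [0=1,0->2,2->4,4->3] -> levels [5 6 5 4 4]
Step 9: flows [1->0,0=2,2->4,3=4] -> levels [6 5 4 4 5]
Step 10: flows [0->1,0->2,4->2,4->3] -> levels [4 6 6 5 3]
Step 11: flows [1->0,2->0,2->4,3->4] -> levels [6 5 4 4 5]
  -> period-2 cycle: step 11 state = step 9 state; never stabilizes
  -> state at step 30: (30-9) mod 2 = 1, same as step 10 -> [4 6 6 5 3]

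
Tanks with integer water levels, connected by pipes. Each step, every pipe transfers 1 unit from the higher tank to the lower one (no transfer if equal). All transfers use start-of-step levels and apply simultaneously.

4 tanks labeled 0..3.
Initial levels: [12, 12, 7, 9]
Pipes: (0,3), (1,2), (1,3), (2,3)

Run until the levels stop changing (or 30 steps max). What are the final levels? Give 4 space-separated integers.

Step 1: flows [0->3,1->2,1->3,3->2] -> levels [11 10 9 10]
Step 2: flows [0->3,1->2,1=3,3->2] -> levels [10 9 11 10]
Step 3: flows [0=3,2->1,3->1,2->3] -> levels [10 11 9 10]
Step 4: flows [0=3,1->2,1->3,3->2] -> levels [10 9 11 10]
  -> period-2 cycle: step 4 state = step 2 state; never stabilizes
  -> state at step 30: (30-2) mod 2 = 0, same as step 2 -> [10 9 11 10]

Answer: 10 9 11 10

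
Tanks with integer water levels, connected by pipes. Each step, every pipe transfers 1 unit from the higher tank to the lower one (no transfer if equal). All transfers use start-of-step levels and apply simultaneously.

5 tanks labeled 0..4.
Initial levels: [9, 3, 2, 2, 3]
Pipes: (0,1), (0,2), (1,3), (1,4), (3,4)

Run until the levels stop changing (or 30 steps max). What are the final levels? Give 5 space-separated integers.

Answer: 5 2 4 4 4

Derivation:
Step 1: flows [0->1,0->2,1->3,1=4,4->3] -> levels [7 3 3 4 2]
Step 2: flows [0->1,0->2,3->1,1->4,3->4] -> levels [5 4 4 2 4]
Step 3: flows [0->1,0->2,1->3,1=4,4->3] -> levels [3 4 5 4 3]
Step 4: flows [1->0,2->0,1=3,1->4,3->4] -> levels [5 2 4 3 5]
Step 5: flows [0->1,0->2,3->1,4->1,4->3] -> levels [3 5 5 3 3]
Step 6: flows [1->0,2->0,1->3,1->4,3=4] -> levels [5 2 4 4 4]
Step 7: flows [0->1,0->2,3->1,4->1,3=4] -> levels [3 5 5 3 3]
  -> period-2 cycle: step 7 state = step 5 state; never stabilizes
  -> state at step 30: (30-5) mod 2 = 1, same as step 6 -> [5 2 4 4 4]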